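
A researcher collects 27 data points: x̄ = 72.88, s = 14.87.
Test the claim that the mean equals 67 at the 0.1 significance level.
One-sample t-test:
H₀: μ = 67
H₁: μ ≠ 67
df = n - 1 = 26
t = (x̄ - μ₀) / (s/√n) = (72.88 - 67) / (14.87/√27) = 2.055
p-value = 0.0501

Since p-value < α = 0.1, we reject H₀.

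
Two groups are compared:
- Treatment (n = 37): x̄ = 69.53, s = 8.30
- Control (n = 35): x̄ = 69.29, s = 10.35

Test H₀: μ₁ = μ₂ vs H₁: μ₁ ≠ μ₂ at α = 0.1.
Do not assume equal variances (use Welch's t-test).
Welch's two-sample t-test:
H₀: μ₁ = μ₂
H₁: μ₁ ≠ μ₂
s₁²/n₁ = 8.30²/37 = 1.8619,  s₂²/n₂ = 10.35²/35 = 3.0606
SE = √(s₁²/n₁ + s₂²/n₂) = √(1.8619 + 3.0606) = 2.2187
df (Welch-Satterthwaite) = (s₁²/n₁ + s₂²/n₂)² / [(s₁²/n₁)²/(n₁-1) + (s₂²/n₂)²/(n₂-1)] ≈ 65.17
t = (x̄₁ - x̄₂) / SE = (69.53 - 69.29) / 2.2187 = 0.24 / 2.2187 = 0.108
p-value = 0.9142

Since p-value > α = 0.1, we fail to reject H₀.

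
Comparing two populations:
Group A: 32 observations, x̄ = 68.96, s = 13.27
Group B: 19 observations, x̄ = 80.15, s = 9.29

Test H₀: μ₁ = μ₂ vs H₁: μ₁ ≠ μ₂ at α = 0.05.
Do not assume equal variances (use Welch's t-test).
Welch's two-sample t-test:
H₀: μ₁ = μ₂
H₁: μ₁ ≠ μ₂
s₁²/n₁ = 13.27²/32 = 5.5029,  s₂²/n₂ = 9.29²/19 = 4.5423
SE = √(s₁²/n₁ + s₂²/n₂) = √(5.5029 + 4.5423) = 3.1694
df (Welch-Satterthwaite) = (s₁²/n₁ + s₂²/n₂)² / [(s₁²/n₁)²/(n₁-1) + (s₂²/n₂)²/(n₂-1)] ≈ 47.53
t = (x̄₁ - x̄₂) / SE = (68.96 - 80.15) / 3.1694 = -11.19 / 3.1694 = -3.531
p-value = 0.0009

Since p-value < α = 0.05, we reject H₀.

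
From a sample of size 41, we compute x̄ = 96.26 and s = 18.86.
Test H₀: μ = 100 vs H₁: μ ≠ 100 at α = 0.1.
One-sample t-test:
H₀: μ = 100
H₁: μ ≠ 100
df = n - 1 = 40
t = (x̄ - μ₀) / (s/√n) = (96.26 - 100) / (18.86/√41) = -1.270
p-value = 0.2115

Since p-value > α = 0.1, we fail to reject H₀.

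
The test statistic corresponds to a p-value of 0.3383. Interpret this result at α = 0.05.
Since p = 0.3383 > α = 0.05, fail to reject H₀.
There is insufficient evidence to reject the null hypothesis; the result is not statistically significant at the 0.05 level.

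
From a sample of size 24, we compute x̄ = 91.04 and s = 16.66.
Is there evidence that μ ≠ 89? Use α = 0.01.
One-sample t-test:
H₀: μ = 89
H₁: μ ≠ 89
df = n - 1 = 23
t = (x̄ - μ₀) / (s/√n) = (91.04 - 89) / (16.66/√24) = 0.600
p-value = 0.5545

Since p-value > α = 0.01, we fail to reject H₀.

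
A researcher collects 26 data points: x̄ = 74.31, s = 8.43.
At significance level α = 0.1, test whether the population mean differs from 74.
One-sample t-test:
H₀: μ = 74
H₁: μ ≠ 74
df = n - 1 = 25
t = (x̄ - μ₀) / (s/√n) = (74.31 - 74) / (8.43/√26) = 0.188
p-value = 0.8528

Since p-value > α = 0.1, we fail to reject H₀.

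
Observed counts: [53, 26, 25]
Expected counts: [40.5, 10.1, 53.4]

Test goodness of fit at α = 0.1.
Chi-square goodness of fit test:
H₀: observed counts match expected distribution
H₁: observed counts differ from expected distribution
df = k - 1 = 2
χ² = Σ(O - E)²/E
   = (53 - 40.5)²/40.5 + (26 - 10.1)²/10.1 + (25 - 53.4)²/53.4
   = 3.858 + 25.031 + 15.104
   = 43.99
p-value < 0.0001

Since p-value < α = 0.1, we reject H₀.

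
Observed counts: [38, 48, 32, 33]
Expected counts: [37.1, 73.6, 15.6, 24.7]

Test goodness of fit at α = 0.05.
Chi-square goodness of fit test:
H₀: observed counts match expected distribution
H₁: observed counts differ from expected distribution
df = k - 1 = 3
χ² = Σ(O - E)²/E
   = (38 - 37.1)²/37.1 + (48 - 73.6)²/73.6 + (32 - 15.6)²/15.6 + (33 - 24.7)²/24.7
   = 0.022 + 8.904 + 17.241 + 2.789
   = 28.96
p-value < 0.0001

Since p-value < α = 0.05, we reject H₀.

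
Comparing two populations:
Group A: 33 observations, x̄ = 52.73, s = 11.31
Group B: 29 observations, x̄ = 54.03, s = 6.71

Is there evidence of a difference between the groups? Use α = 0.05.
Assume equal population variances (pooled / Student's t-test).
Student's two-sample t-test (equal variances):
H₀: μ₁ = μ₂
H₁: μ₁ ≠ μ₂
df = n₁ + n₂ - 2 = 60
Pooled variance s_p² = [(n₁-1)s₁² + (n₂-1)s₂²] / (n₁ + n₂ - 2) = [(32)(11.31²) + (28)(6.71²)] / 60 = 89.2332
SE = √(s_p²(1/n₁ + 1/n₂)) = √(89.2332 × (1/33 + 1/29)) = 2.4044
t = (x̄₁ - x̄₂) / SE = (52.73 - 54.03) / 2.4044 = -1.30 / 2.4044 = -0.541
p-value = 0.5907

Since p-value > α = 0.05, we fail to reject H₀.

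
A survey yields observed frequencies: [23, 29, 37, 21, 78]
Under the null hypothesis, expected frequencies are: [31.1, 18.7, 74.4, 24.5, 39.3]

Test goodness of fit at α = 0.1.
Chi-square goodness of fit test:
H₀: observed counts match expected distribution
H₁: observed counts differ from expected distribution
df = k - 1 = 4
χ² = Σ(O - E)²/E
   = (23 - 31.1)²/31.1 + (29 - 18.7)²/18.7 + (37 - 74.4)²/74.4 + (21 - 24.5)²/24.5 + (78 - 39.3)²/39.3
   = 2.110 + 5.673 + 18.801 + 0.500 + 38.109
   = 65.19
p-value < 0.0001

Since p-value < α = 0.1, we reject H₀.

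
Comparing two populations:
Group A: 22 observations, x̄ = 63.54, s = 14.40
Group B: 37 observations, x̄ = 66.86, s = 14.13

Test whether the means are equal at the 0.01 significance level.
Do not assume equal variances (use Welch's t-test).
Welch's two-sample t-test:
H₀: μ₁ = μ₂
H₁: μ₁ ≠ μ₂
s₁²/n₁ = 14.40²/22 = 9.4255,  s₂²/n₂ = 14.13²/37 = 5.3961
SE = √(s₁²/n₁ + s₂²/n₂) = √(9.4255 + 5.3961) = 3.8499
df (Welch-Satterthwaite) = (s₁²/n₁ + s₂²/n₂)² / [(s₁²/n₁)²/(n₁-1) + (s₂²/n₂)²/(n₂-1)] ≈ 43.59
t = (x̄₁ - x̄₂) / SE = (63.54 - 66.86) / 3.8499 = -3.32 / 3.8499 = -0.862
p-value = 0.3932

Since p-value > α = 0.01, we fail to reject H₀.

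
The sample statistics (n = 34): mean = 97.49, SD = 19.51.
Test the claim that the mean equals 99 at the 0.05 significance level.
One-sample t-test:
H₀: μ = 99
H₁: μ ≠ 99
df = n - 1 = 33
t = (x̄ - μ₀) / (s/√n) = (97.49 - 99) / (19.51/√34) = -0.451
p-value = 0.6547

Since p-value > α = 0.05, we fail to reject H₀.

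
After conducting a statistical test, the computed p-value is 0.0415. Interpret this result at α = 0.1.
Since p = 0.0415 < α = 0.1, reject H₀.
There is sufficient evidence to reject the null hypothesis; the result is statistically significant at the 0.1 level.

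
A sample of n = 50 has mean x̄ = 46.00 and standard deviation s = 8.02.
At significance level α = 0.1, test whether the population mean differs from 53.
One-sample t-test:
H₀: μ = 53
H₁: μ ≠ 53
df = n - 1 = 49
t = (x̄ - μ₀) / (s/√n) = (46.00 - 53) / (8.02/√50) = -6.172
p-value < 0.0001

Since p-value < α = 0.1, we reject H₀.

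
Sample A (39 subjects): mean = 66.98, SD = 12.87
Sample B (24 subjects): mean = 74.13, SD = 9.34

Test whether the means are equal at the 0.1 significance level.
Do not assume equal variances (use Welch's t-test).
Welch's two-sample t-test:
H₀: μ₁ = μ₂
H₁: μ₁ ≠ μ₂
s₁²/n₁ = 12.87²/39 = 4.2471,  s₂²/n₂ = 9.34²/24 = 3.6348
SE = √(s₁²/n₁ + s₂²/n₂) = √(4.2471 + 3.6348) = 2.8075
df (Welch-Satterthwaite) = (s₁²/n₁ + s₂²/n₂)² / [(s₁²/n₁)²/(n₁-1) + (s₂²/n₂)²/(n₂-1)] ≈ 59.22
t = (x̄₁ - x̄₂) / SE = (66.98 - 74.13) / 2.8075 = -7.15 / 2.8075 = -2.547
p-value = 0.0135

Since p-value < α = 0.1, we reject H₀.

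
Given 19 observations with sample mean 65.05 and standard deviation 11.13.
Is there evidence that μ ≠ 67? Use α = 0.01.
One-sample t-test:
H₀: μ = 67
H₁: μ ≠ 67
df = n - 1 = 18
t = (x̄ - μ₀) / (s/√n) = (65.05 - 67) / (11.13/√19) = -0.764
p-value = 0.4549

Since p-value > α = 0.01, we fail to reject H₀.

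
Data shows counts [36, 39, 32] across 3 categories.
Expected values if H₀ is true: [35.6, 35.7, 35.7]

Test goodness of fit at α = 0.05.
Chi-square goodness of fit test:
H₀: observed counts match expected distribution
H₁: observed counts differ from expected distribution
df = k - 1 = 2
χ² = Σ(O - E)²/E
   = (36 - 35.6)²/35.6 + (39 - 35.7)²/35.7 + (32 - 35.7)²/35.7
   = 0.004 + 0.305 + 0.383
   = 0.69
p-value = 0.7072

Since p-value > α = 0.05, we fail to reject H₀.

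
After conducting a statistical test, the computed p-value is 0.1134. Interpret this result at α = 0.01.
Since p = 0.1134 > α = 0.01, fail to reject H₀.
There is insufficient evidence to reject the null hypothesis; the result is not statistically significant at the 0.01 level.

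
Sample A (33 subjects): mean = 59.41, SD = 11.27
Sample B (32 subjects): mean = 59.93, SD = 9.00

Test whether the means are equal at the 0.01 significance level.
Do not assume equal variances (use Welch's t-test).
Welch's two-sample t-test:
H₀: μ₁ = μ₂
H₁: μ₁ ≠ μ₂
s₁²/n₁ = 11.27²/33 = 3.8489,  s₂²/n₂ = 9.00²/32 = 2.5312
SE = √(s₁²/n₁ + s₂²/n₂) = √(3.8489 + 2.5312) = 2.5259
df (Welch-Satterthwaite) = (s₁²/n₁ + s₂²/n₂)² / [(s₁²/n₁)²/(n₁-1) + (s₂²/n₂)²/(n₂-1)] ≈ 60.79
t = (x̄₁ - x̄₂) / SE = (59.41 - 59.93) / 2.5259 = -0.52 / 2.5259 = -0.206
p-value = 0.8376

Since p-value > α = 0.01, we fail to reject H₀.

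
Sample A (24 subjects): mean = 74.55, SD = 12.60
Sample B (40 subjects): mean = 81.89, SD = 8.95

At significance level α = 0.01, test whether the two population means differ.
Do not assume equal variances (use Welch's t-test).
Welch's two-sample t-test:
H₀: μ₁ = μ₂
H₁: μ₁ ≠ μ₂
s₁²/n₁ = 12.60²/24 = 6.6150,  s₂²/n₂ = 8.95²/40 = 2.0026
SE = √(s₁²/n₁ + s₂²/n₂) = √(6.6150 + 2.0026) = 2.9356
df (Welch-Satterthwaite) = (s₁²/n₁ + s₂²/n₂)² / [(s₁²/n₁)²/(n₁-1) + (s₂²/n₂)²/(n₂-1)] ≈ 37.03
t = (x̄₁ - x̄₂) / SE = (74.55 - 81.89) / 2.9356 = -7.34 / 2.9356 = -2.500
p-value = 0.0170

Since p-value > α = 0.01, we fail to reject H₀.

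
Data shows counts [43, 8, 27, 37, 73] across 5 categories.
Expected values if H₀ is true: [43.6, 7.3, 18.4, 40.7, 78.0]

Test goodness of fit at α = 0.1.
Chi-square goodness of fit test:
H₀: observed counts match expected distribution
H₁: observed counts differ from expected distribution
df = k - 1 = 4
χ² = Σ(O - E)²/E
   = (43 - 43.6)²/43.6 + (8 - 7.3)²/7.3 + (27 - 18.4)²/18.4 + (37 - 40.7)²/40.7 + (73 - 78.0)²/78.0
   = 0.008 + 0.067 + 4.020 + 0.336 + 0.321
   = 4.75
p-value = 0.3137

Since p-value > α = 0.1, we fail to reject H₀.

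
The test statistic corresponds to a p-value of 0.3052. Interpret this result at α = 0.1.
Since p = 0.3052 > α = 0.1, fail to reject H₀.
There is insufficient evidence to reject the null hypothesis; the result is not statistically significant at the 0.1 level.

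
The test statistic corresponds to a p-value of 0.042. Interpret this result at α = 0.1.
Since p = 0.042 < α = 0.1, reject H₀.
There is sufficient evidence to reject the null hypothesis; the result is statistically significant at the 0.1 level.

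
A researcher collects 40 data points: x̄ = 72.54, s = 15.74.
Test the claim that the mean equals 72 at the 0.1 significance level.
One-sample t-test:
H₀: μ = 72
H₁: μ ≠ 72
df = n - 1 = 39
t = (x̄ - μ₀) / (s/√n) = (72.54 - 72) / (15.74/√40) = 0.217
p-value = 0.8294

Since p-value > α = 0.1, we fail to reject H₀.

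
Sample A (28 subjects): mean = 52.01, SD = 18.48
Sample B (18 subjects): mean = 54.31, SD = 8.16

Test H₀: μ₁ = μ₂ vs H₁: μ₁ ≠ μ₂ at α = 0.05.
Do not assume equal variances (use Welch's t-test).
Welch's two-sample t-test:
H₀: μ₁ = μ₂
H₁: μ₁ ≠ μ₂
s₁²/n₁ = 18.48²/28 = 12.1968,  s₂²/n₂ = 8.16²/18 = 3.6992
SE = √(s₁²/n₁ + s₂²/n₂) = √(12.1968 + 3.6992) = 3.9870
df (Welch-Satterthwaite) = (s₁²/n₁ + s₂²/n₂)² / [(s₁²/n₁)²/(n₁-1) + (s₂²/n₂)²/(n₂-1)] ≈ 40.02
t = (x̄₁ - x̄₂) / SE = (52.01 - 54.31) / 3.9870 = -2.30 / 3.9870 = -0.577
p-value = 0.5673

Since p-value > α = 0.05, we fail to reject H₀.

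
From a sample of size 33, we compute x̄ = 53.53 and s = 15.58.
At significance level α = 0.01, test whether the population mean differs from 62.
One-sample t-test:
H₀: μ = 62
H₁: μ ≠ 62
df = n - 1 = 32
t = (x̄ - μ₀) / (s/√n) = (53.53 - 62) / (15.58/√33) = -3.123
p-value = 0.0038

Since p-value < α = 0.01, we reject H₀.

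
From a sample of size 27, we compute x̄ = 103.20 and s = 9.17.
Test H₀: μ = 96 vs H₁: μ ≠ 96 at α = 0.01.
One-sample t-test:
H₀: μ = 96
H₁: μ ≠ 96
df = n - 1 = 26
t = (x̄ - μ₀) / (s/√n) = (103.20 - 96) / (9.17/√27) = 4.080
p-value = 0.0004

Since p-value < α = 0.01, we reject H₀.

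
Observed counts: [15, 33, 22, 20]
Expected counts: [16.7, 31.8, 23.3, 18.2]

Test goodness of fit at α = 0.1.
Chi-square goodness of fit test:
H₀: observed counts match expected distribution
H₁: observed counts differ from expected distribution
df = k - 1 = 3
χ² = Σ(O - E)²/E
   = (15 - 16.7)²/16.7 + (33 - 31.8)²/31.8 + (22 - 23.3)²/23.3 + (20 - 18.2)²/18.2
   = 0.173 + 0.045 + 0.073 + 0.178
   = 0.47
p-value = 0.9257

Since p-value > α = 0.1, we fail to reject H₀.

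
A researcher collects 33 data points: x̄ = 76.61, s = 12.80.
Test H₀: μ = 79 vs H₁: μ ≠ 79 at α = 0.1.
One-sample t-test:
H₀: μ = 79
H₁: μ ≠ 79
df = n - 1 = 32
t = (x̄ - μ₀) / (s/√n) = (76.61 - 79) / (12.80/√33) = -1.073
p-value = 0.2915

Since p-value > α = 0.1, we fail to reject H₀.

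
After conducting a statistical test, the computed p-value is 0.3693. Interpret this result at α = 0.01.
Since p = 0.3693 > α = 0.01, fail to reject H₀.
There is insufficient evidence to reject the null hypothesis; the result is not statistically significant at the 0.01 level.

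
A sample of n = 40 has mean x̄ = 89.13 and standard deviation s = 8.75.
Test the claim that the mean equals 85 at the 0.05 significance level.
One-sample t-test:
H₀: μ = 85
H₁: μ ≠ 85
df = n - 1 = 39
t = (x̄ - μ₀) / (s/√n) = (89.13 - 85) / (8.75/√40) = 2.985
p-value = 0.0049

Since p-value < α = 0.05, we reject H₀.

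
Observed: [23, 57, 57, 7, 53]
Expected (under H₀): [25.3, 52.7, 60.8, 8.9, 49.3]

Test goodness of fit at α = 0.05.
Chi-square goodness of fit test:
H₀: observed counts match expected distribution
H₁: observed counts differ from expected distribution
df = k - 1 = 4
χ² = Σ(O - E)²/E
   = (23 - 25.3)²/25.3 + (57 - 52.7)²/52.7 + (57 - 60.8)²/60.8 + (7 - 8.9)²/8.9 + (53 - 49.3)²/49.3
   = 0.209 + 0.351 + 0.237 + 0.406 + 0.278
   = 1.48
p-value = 0.8300

Since p-value > α = 0.05, we fail to reject H₀.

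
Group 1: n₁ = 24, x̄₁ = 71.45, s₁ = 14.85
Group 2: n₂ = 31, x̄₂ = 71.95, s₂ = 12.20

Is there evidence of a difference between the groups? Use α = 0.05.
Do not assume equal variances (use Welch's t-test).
Welch's two-sample t-test:
H₀: μ₁ = μ₂
H₁: μ₁ ≠ μ₂
s₁²/n₁ = 14.85²/24 = 9.1884,  s₂²/n₂ = 12.20²/31 = 4.8013
SE = √(s₁²/n₁ + s₂²/n₂) = √(9.1884 + 4.8013) = 3.7403
df (Welch-Satterthwaite) = (s₁²/n₁ + s₂²/n₂)² / [(s₁²/n₁)²/(n₁-1) + (s₂²/n₂)²/(n₂-1)] ≈ 44.09
t = (x̄₁ - x̄₂) / SE = (71.45 - 71.95) / 3.7403 = -0.50 / 3.7403 = -0.134
p-value = 0.8943

Since p-value > α = 0.05, we fail to reject H₀.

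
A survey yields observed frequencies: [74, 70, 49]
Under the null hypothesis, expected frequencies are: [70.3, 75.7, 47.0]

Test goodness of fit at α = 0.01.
Chi-square goodness of fit test:
H₀: observed counts match expected distribution
H₁: observed counts differ from expected distribution
df = k - 1 = 2
χ² = Σ(O - E)²/E
   = (74 - 70.3)²/70.3 + (70 - 75.7)²/75.7 + (49 - 47.0)²/47.0
   = 0.195 + 0.429 + 0.085
   = 0.71
p-value = 0.7015

Since p-value > α = 0.01, we fail to reject H₀.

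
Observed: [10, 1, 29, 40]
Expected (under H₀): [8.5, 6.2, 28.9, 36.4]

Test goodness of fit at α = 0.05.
Chi-square goodness of fit test:
H₀: observed counts match expected distribution
H₁: observed counts differ from expected distribution
df = k - 1 = 3
χ² = Σ(O - E)²/E
   = (10 - 8.5)²/8.5 + (1 - 6.2)²/6.2 + (29 - 28.9)²/28.9 + (40 - 36.4)²/36.4
   = 0.265 + 4.361 + 0.000 + 0.356
   = 4.98
p-value = 0.1731

Since p-value > α = 0.05, we fail to reject H₀.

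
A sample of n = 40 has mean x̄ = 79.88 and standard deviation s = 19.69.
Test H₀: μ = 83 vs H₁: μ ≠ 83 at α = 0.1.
One-sample t-test:
H₀: μ = 83
H₁: μ ≠ 83
df = n - 1 = 39
t = (x̄ - μ₀) / (s/√n) = (79.88 - 83) / (19.69/√40) = -1.002
p-value = 0.3224

Since p-value > α = 0.1, we fail to reject H₀.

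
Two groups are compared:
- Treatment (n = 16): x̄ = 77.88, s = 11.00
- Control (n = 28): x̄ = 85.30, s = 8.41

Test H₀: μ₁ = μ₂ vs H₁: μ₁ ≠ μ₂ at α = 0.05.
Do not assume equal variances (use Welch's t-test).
Welch's two-sample t-test:
H₀: μ₁ = μ₂
H₁: μ₁ ≠ μ₂
s₁²/n₁ = 11.00²/16 = 7.5625,  s₂²/n₂ = 8.41²/28 = 2.5260
SE = √(s₁²/n₁ + s₂²/n₂) = √(7.5625 + 2.5260) = 3.1762
df (Welch-Satterthwaite) = (s₁²/n₁ + s₂²/n₂)² / [(s₁²/n₁)²/(n₁-1) + (s₂²/n₂)²/(n₂-1)] ≈ 25.14
t = (x̄₁ - x̄₂) / SE = (77.88 - 85.30) / 3.1762 = -7.42 / 3.1762 = -2.336
p-value = 0.0278

Since p-value < α = 0.05, we reject H₀.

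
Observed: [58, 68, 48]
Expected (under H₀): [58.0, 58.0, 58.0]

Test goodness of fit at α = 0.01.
Chi-square goodness of fit test:
H₀: observed counts match expected distribution
H₁: observed counts differ from expected distribution
df = k - 1 = 2
χ² = Σ(O - E)²/E
   = (58 - 58.0)²/58.0 + (68 - 58.0)²/58.0 + (48 - 58.0)²/58.0
   = 0.000 + 1.724 + 1.724
   = 3.45
p-value = 0.1783

Since p-value > α = 0.01, we fail to reject H₀.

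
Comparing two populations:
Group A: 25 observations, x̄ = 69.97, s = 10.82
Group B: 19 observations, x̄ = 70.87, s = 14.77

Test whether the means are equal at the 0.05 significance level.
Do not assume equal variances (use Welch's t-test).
Welch's two-sample t-test:
H₀: μ₁ = μ₂
H₁: μ₁ ≠ μ₂
s₁²/n₁ = 10.82²/25 = 4.6829,  s₂²/n₂ = 14.77²/19 = 11.4817
SE = √(s₁²/n₁ + s₂²/n₂) = √(4.6829 + 11.4817) = 4.0205
df (Welch-Satterthwaite) = (s₁²/n₁ + s₂²/n₂)² / [(s₁²/n₁)²/(n₁-1) + (s₂²/n₂)²/(n₂-1)] ≈ 31.72
t = (x̄₁ - x̄₂) / SE = (69.97 - 70.87) / 4.0205 = -0.90 / 4.0205 = -0.224
p-value = 0.8243

Since p-value > α = 0.05, we fail to reject H₀.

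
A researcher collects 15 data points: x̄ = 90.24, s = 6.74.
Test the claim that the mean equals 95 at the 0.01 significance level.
One-sample t-test:
H₀: μ = 95
H₁: μ ≠ 95
df = n - 1 = 14
t = (x̄ - μ₀) / (s/√n) = (90.24 - 95) / (6.74/√15) = -2.735
p-value = 0.0161

Since p-value > α = 0.01, we fail to reject H₀.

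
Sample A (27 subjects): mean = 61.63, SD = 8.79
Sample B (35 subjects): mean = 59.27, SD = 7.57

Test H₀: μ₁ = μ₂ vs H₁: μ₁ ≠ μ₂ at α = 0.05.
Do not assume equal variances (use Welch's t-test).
Welch's two-sample t-test:
H₀: μ₁ = μ₂
H₁: μ₁ ≠ μ₂
s₁²/n₁ = 8.79²/27 = 2.8616,  s₂²/n₂ = 7.57²/35 = 1.6373
SE = √(s₁²/n₁ + s₂²/n₂) = √(2.8616 + 1.6373) = 2.1211
df (Welch-Satterthwaite) = (s₁²/n₁ + s₂²/n₂)² / [(s₁²/n₁)²/(n₁-1) + (s₂²/n₂)²/(n₂-1)] ≈ 51.40
t = (x̄₁ - x̄₂) / SE = (61.63 - 59.27) / 2.1211 = 2.36 / 2.1211 = 1.113
p-value = 0.2710

Since p-value > α = 0.05, we fail to reject H₀.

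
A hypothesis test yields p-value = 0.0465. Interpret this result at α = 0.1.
Since p = 0.0465 < α = 0.1, reject H₀.
There is sufficient evidence to reject the null hypothesis; the result is statistically significant at the 0.1 level.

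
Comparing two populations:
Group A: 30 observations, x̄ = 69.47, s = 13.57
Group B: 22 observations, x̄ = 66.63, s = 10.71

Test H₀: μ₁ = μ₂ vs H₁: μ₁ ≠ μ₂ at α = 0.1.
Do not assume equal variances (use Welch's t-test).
Welch's two-sample t-test:
H₀: μ₁ = μ₂
H₁: μ₁ ≠ μ₂
s₁²/n₁ = 13.57²/30 = 6.1382,  s₂²/n₂ = 10.71²/22 = 5.2138
SE = √(s₁²/n₁ + s₂²/n₂) = √(6.1382 + 5.2138) = 3.3693
df (Welch-Satterthwaite) = (s₁²/n₁ + s₂²/n₂)² / [(s₁²/n₁)²/(n₁-1) + (s₂²/n₂)²/(n₂-1)] ≈ 49.69
t = (x̄₁ - x̄₂) / SE = (69.47 - 66.63) / 3.3693 = 2.84 / 3.3693 = 0.843
p-value = 0.4033

Since p-value > α = 0.1, we fail to reject H₀.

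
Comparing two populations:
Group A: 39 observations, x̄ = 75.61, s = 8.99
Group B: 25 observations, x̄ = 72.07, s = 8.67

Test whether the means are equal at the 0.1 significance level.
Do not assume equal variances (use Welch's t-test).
Welch's two-sample t-test:
H₀: μ₁ = μ₂
H₁: μ₁ ≠ μ₂
s₁²/n₁ = 8.99²/39 = 2.0723,  s₂²/n₂ = 8.67²/25 = 3.0068
SE = √(s₁²/n₁ + s₂²/n₂) = √(2.0723 + 3.0068) = 2.2537
df (Welch-Satterthwaite) = (s₁²/n₁ + s₂²/n₂)² / [(s₁²/n₁)²/(n₁-1) + (s₂²/n₂)²/(n₂-1)] ≈ 52.68
t = (x̄₁ - x̄₂) / SE = (75.61 - 72.07) / 2.2537 = 3.54 / 2.2537 = 1.571
p-value = 0.1222

Since p-value > α = 0.1, we fail to reject H₀.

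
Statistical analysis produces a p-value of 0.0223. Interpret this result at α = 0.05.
Since p = 0.0223 < α = 0.05, reject H₀.
There is sufficient evidence to reject the null hypothesis; the result is statistically significant at the 0.05 level.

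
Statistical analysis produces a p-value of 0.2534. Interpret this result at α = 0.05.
Since p = 0.2534 > α = 0.05, fail to reject H₀.
There is insufficient evidence to reject the null hypothesis; the result is not statistically significant at the 0.05 level.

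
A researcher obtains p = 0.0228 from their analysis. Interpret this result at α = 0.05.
Since p = 0.0228 < α = 0.05, reject H₀.
There is sufficient evidence to reject the null hypothesis; the result is statistically significant at the 0.05 level.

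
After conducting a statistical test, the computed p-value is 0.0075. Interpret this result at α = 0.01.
Since p = 0.0075 < α = 0.01, reject H₀.
There is sufficient evidence to reject the null hypothesis; the result is statistically significant at the 0.01 level.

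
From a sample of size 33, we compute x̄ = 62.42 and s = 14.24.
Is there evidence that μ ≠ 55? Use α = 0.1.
One-sample t-test:
H₀: μ = 55
H₁: μ ≠ 55
df = n - 1 = 32
t = (x̄ - μ₀) / (s/√n) = (62.42 - 55) / (14.24/√33) = 2.993
p-value = 0.0053

Since p-value < α = 0.1, we reject H₀.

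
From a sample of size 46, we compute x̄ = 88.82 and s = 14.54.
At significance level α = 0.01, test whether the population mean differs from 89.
One-sample t-test:
H₀: μ = 89
H₁: μ ≠ 89
df = n - 1 = 45
t = (x̄ - μ₀) / (s/√n) = (88.82 - 89) / (14.54/√46) = -0.084
p-value = 0.9335

Since p-value > α = 0.01, we fail to reject H₀.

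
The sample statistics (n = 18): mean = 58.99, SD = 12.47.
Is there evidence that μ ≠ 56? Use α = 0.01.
One-sample t-test:
H₀: μ = 56
H₁: μ ≠ 56
df = n - 1 = 17
t = (x̄ - μ₀) / (s/√n) = (58.99 - 56) / (12.47/√18) = 1.017
p-value = 0.3233

Since p-value > α = 0.01, we fail to reject H₀.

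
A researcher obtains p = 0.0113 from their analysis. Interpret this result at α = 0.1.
Since p = 0.0113 < α = 0.1, reject H₀.
There is sufficient evidence to reject the null hypothesis; the result is statistically significant at the 0.1 level.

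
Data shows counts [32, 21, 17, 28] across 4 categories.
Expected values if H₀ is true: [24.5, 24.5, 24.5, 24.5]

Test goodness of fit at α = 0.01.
Chi-square goodness of fit test:
H₀: observed counts match expected distribution
H₁: observed counts differ from expected distribution
df = k - 1 = 3
χ² = Σ(O - E)²/E
   = (32 - 24.5)²/24.5 + (21 - 24.5)²/24.5 + (17 - 24.5)²/24.5 + (28 - 24.5)²/24.5
   = 2.296 + 0.500 + 2.296 + 0.500
   = 5.59
p-value = 0.1332

Since p-value > α = 0.01, we fail to reject H₀.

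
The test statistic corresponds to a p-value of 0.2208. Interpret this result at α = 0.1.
Since p = 0.2208 > α = 0.1, fail to reject H₀.
There is insufficient evidence to reject the null hypothesis; the result is not statistically significant at the 0.1 level.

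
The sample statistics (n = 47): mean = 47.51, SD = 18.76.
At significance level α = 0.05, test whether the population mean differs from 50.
One-sample t-test:
H₀: μ = 50
H₁: μ ≠ 50
df = n - 1 = 46
t = (x̄ - μ₀) / (s/√n) = (47.51 - 50) / (18.76/√47) = -0.910
p-value = 0.3676

Since p-value > α = 0.05, we fail to reject H₀.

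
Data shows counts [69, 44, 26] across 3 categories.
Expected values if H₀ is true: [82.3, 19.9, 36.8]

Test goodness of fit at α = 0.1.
Chi-square goodness of fit test:
H₀: observed counts match expected distribution
H₁: observed counts differ from expected distribution
df = k - 1 = 2
χ² = Σ(O - E)²/E
   = (69 - 82.3)²/82.3 + (44 - 19.9)²/19.9 + (26 - 36.8)²/36.8
   = 2.149 + 29.186 + 3.170
   = 34.51
p-value < 0.0001

Since p-value < α = 0.1, we reject H₀.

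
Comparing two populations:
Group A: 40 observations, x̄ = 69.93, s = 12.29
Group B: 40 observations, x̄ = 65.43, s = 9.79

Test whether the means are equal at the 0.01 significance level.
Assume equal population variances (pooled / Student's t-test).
Student's two-sample t-test (equal variances):
H₀: μ₁ = μ₂
H₁: μ₁ ≠ μ₂
df = n₁ + n₂ - 2 = 78
Pooled variance s_p² = [(n₁-1)s₁² + (n₂-1)s₂²] / (n₁ + n₂ - 2) = [(39)(12.29²) + (39)(9.79²)] / 78 = 123.4441
SE = √(s_p²(1/n₁ + 1/n₂)) = √(123.4441 × (1/40 + 1/40)) = 2.4844
t = (x̄₁ - x̄₂) / SE = (69.93 - 65.43) / 2.4844 = 4.50 / 2.4844 = 1.811
p-value = 0.0739

Since p-value > α = 0.01, we fail to reject H₀.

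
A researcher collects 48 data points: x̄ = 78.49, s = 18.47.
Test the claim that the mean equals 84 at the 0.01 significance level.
One-sample t-test:
H₀: μ = 84
H₁: μ ≠ 84
df = n - 1 = 47
t = (x̄ - μ₀) / (s/√n) = (78.49 - 84) / (18.47/√48) = -2.067
p-value = 0.0443

Since p-value > α = 0.01, we fail to reject H₀.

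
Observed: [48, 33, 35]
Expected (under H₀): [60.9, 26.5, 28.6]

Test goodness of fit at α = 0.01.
Chi-square goodness of fit test:
H₀: observed counts match expected distribution
H₁: observed counts differ from expected distribution
df = k - 1 = 2
χ² = Σ(O - E)²/E
   = (48 - 60.9)²/60.9 + (33 - 26.5)²/26.5 + (35 - 28.6)²/28.6
   = 2.733 + 1.594 + 1.432
   = 5.76
p-value = 0.0562

Since p-value > α = 0.01, we fail to reject H₀.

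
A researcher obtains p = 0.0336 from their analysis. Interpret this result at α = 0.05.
Since p = 0.0336 < α = 0.05, reject H₀.
There is sufficient evidence to reject the null hypothesis; the result is statistically significant at the 0.05 level.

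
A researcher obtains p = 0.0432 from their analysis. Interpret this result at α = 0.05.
Since p = 0.0432 < α = 0.05, reject H₀.
There is sufficient evidence to reject the null hypothesis; the result is statistically significant at the 0.05 level.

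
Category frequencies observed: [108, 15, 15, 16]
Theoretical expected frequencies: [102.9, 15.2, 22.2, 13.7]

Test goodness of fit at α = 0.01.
Chi-square goodness of fit test:
H₀: observed counts match expected distribution
H₁: observed counts differ from expected distribution
df = k - 1 = 3
χ² = Σ(O - E)²/E
   = (108 - 102.9)²/102.9 + (15 - 15.2)²/15.2 + (15 - 22.2)²/22.2 + (16 - 13.7)²/13.7
   = 0.253 + 0.003 + 2.335 + 0.386
   = 2.98
p-value = 0.3952

Since p-value > α = 0.01, we fail to reject H₀.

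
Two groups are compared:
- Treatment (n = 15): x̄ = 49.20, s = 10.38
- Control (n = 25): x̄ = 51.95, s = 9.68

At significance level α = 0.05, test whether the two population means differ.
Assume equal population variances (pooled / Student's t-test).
Student's two-sample t-test (equal variances):
H₀: μ₁ = μ₂
H₁: μ₁ ≠ μ₂
df = n₁ + n₂ - 2 = 38
Pooled variance s_p² = [(n₁-1)s₁² + (n₂-1)s₂²] / (n₁ + n₂ - 2) = [(14)(10.38²) + (24)(9.68²)] / 38 = 98.8758
SE = √(s_p²(1/n₁ + 1/n₂)) = √(98.8758 × (1/15 + 1/25)) = 3.2476
t = (x̄₁ - x̄₂) / SE = (49.20 - 51.95) / 3.2476 = -2.75 / 3.2476 = -0.847
p-value = 0.4024

Since p-value > α = 0.05, we fail to reject H₀.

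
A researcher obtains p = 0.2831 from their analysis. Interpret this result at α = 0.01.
Since p = 0.2831 > α = 0.01, fail to reject H₀.
There is insufficient evidence to reject the null hypothesis; the result is not statistically significant at the 0.01 level.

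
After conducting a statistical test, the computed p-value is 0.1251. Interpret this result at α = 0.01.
Since p = 0.1251 > α = 0.01, fail to reject H₀.
There is insufficient evidence to reject the null hypothesis; the result is not statistically significant at the 0.01 level.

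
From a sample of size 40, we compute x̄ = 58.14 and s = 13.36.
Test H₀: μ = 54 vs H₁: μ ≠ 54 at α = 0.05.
One-sample t-test:
H₀: μ = 54
H₁: μ ≠ 54
df = n - 1 = 39
t = (x̄ - μ₀) / (s/√n) = (58.14 - 54) / (13.36/√40) = 1.960
p-value = 0.0572

Since p-value > α = 0.05, we fail to reject H₀.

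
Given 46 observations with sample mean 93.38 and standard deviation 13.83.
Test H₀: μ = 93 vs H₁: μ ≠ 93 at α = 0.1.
One-sample t-test:
H₀: μ = 93
H₁: μ ≠ 93
df = n - 1 = 45
t = (x̄ - μ₀) / (s/√n) = (93.38 - 93) / (13.83/√46) = 0.186
p-value = 0.8530

Since p-value > α = 0.1, we fail to reject H₀.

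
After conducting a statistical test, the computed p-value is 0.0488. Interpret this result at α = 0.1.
Since p = 0.0488 < α = 0.1, reject H₀.
There is sufficient evidence to reject the null hypothesis; the result is statistically significant at the 0.1 level.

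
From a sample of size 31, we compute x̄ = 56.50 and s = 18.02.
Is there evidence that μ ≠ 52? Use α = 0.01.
One-sample t-test:
H₀: μ = 52
H₁: μ ≠ 52
df = n - 1 = 30
t = (x̄ - μ₀) / (s/√n) = (56.50 - 52) / (18.02/√31) = 1.390
p-value = 0.1746

Since p-value > α = 0.01, we fail to reject H₀.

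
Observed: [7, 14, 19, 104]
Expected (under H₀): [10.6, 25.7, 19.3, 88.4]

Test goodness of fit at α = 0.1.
Chi-square goodness of fit test:
H₀: observed counts match expected distribution
H₁: observed counts differ from expected distribution
df = k - 1 = 3
χ² = Σ(O - E)²/E
   = (7 - 10.6)²/10.6 + (14 - 25.7)²/25.7 + (19 - 19.3)²/19.3 + (104 - 88.4)²/88.4
   = 1.223 + 5.326 + 0.005 + 2.753
   = 9.31
p-value = 0.0255

Since p-value < α = 0.1, we reject H₀.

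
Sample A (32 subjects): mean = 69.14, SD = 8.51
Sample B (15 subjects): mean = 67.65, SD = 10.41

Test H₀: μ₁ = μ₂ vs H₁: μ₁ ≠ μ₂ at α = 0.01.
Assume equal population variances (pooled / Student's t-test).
Student's two-sample t-test (equal variances):
H₀: μ₁ = μ₂
H₁: μ₁ ≠ μ₂
df = n₁ + n₂ - 2 = 45
Pooled variance s_p² = [(n₁-1)s₁² + (n₂-1)s₂²] / (n₁ + n₂ - 2) = [(31)(8.51²) + (14)(10.41²)] / 45 = 83.6039
SE = √(s_p²(1/n₁ + 1/n₂)) = √(83.6039 × (1/32 + 1/15)) = 2.8612
t = (x̄₁ - x̄₂) / SE = (69.14 - 67.65) / 2.8612 = 1.49 / 2.8612 = 0.521
p-value = 0.6051

Since p-value > α = 0.01, we fail to reject H₀.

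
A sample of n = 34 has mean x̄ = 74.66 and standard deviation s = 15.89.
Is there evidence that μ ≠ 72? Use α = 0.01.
One-sample t-test:
H₀: μ = 72
H₁: μ ≠ 72
df = n - 1 = 33
t = (x̄ - μ₀) / (s/√n) = (74.66 - 72) / (15.89/√34) = 0.976
p-value = 0.3361

Since p-value > α = 0.01, we fail to reject H₀.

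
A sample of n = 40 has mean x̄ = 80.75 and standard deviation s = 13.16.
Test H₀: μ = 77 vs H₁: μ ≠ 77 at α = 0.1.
One-sample t-test:
H₀: μ = 77
H₁: μ ≠ 77
df = n - 1 = 39
t = (x̄ - μ₀) / (s/√n) = (80.75 - 77) / (13.16/√40) = 1.802
p-value = 0.0792

Since p-value < α = 0.1, we reject H₀.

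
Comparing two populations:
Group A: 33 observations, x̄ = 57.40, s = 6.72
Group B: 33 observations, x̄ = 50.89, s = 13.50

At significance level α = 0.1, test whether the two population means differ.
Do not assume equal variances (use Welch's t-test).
Welch's two-sample t-test:
H₀: μ₁ = μ₂
H₁: μ₁ ≠ μ₂
s₁²/n₁ = 6.72²/33 = 1.3684,  s₂²/n₂ = 13.50²/33 = 5.5227
SE = √(s₁²/n₁ + s₂²/n₂) = √(1.3684 + 5.5227) = 2.6251
df (Welch-Satterthwaite) = (s₁²/n₁ + s₂²/n₂)² / [(s₁²/n₁)²/(n₁-1) + (s₂²/n₂)²/(n₂-1)] ≈ 46.94
t = (x̄₁ - x̄₂) / SE = (57.40 - 50.89) / 2.6251 = 6.51 / 2.6251 = 2.480
p-value = 0.0168

Since p-value < α = 0.1, we reject H₀.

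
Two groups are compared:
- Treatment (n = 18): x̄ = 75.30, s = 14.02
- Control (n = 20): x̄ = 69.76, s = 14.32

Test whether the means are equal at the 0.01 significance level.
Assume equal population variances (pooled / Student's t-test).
Student's two-sample t-test (equal variances):
H₀: μ₁ = μ₂
H₁: μ₁ ≠ μ₂
df = n₁ + n₂ - 2 = 36
Pooled variance s_p² = [(n₁-1)s₁² + (n₂-1)s₂²] / (n₁ + n₂ - 2) = [(17)(14.02²) + (19)(14.32²)] / 36 = 201.0476
SE = √(s_p²(1/n₁ + 1/n₂)) = √(201.0476 × (1/18 + 1/20)) = 4.6067
t = (x̄₁ - x̄₂) / SE = (75.30 - 69.76) / 4.6067 = 5.54 / 4.6067 = 1.203
p-value = 0.2370

Since p-value > α = 0.01, we fail to reject H₀.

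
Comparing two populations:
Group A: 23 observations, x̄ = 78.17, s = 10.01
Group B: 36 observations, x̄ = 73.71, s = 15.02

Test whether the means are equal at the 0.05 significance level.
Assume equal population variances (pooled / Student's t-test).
Student's two-sample t-test (equal variances):
H₀: μ₁ = μ₂
H₁: μ₁ ≠ μ₂
df = n₁ + n₂ - 2 = 57
Pooled variance s_p² = [(n₁-1)s₁² + (n₂-1)s₂²] / (n₁ + n₂ - 2) = [(22)(10.01²) + (35)(15.02²)] / 57 = 177.2003
SE = √(s_p²(1/n₁ + 1/n₂)) = √(177.2003 × (1/23 + 1/36)) = 3.5534
t = (x̄₁ - x̄₂) / SE = (78.17 - 73.71) / 3.5534 = 4.46 / 3.5534 = 1.255
p-value = 0.2145

Since p-value > α = 0.05, we fail to reject H₀.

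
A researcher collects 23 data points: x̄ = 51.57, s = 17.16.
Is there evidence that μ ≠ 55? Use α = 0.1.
One-sample t-test:
H₀: μ = 55
H₁: μ ≠ 55
df = n - 1 = 22
t = (x̄ - μ₀) / (s/√n) = (51.57 - 55) / (17.16/√23) = -0.959
p-value = 0.3482

Since p-value > α = 0.1, we fail to reject H₀.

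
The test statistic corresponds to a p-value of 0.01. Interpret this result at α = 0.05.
Since p = 0.01 < α = 0.05, reject H₀.
There is sufficient evidence to reject the null hypothesis; the result is statistically significant at the 0.05 level.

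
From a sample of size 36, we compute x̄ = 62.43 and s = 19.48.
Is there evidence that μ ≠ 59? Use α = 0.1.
One-sample t-test:
H₀: μ = 59
H₁: μ ≠ 59
df = n - 1 = 35
t = (x̄ - μ₀) / (s/√n) = (62.43 - 59) / (19.48/√36) = 1.056
p-value = 0.2980

Since p-value > α = 0.1, we fail to reject H₀.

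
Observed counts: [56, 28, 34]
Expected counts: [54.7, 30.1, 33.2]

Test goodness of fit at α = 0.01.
Chi-square goodness of fit test:
H₀: observed counts match expected distribution
H₁: observed counts differ from expected distribution
df = k - 1 = 2
χ² = Σ(O - E)²/E
   = (56 - 54.7)²/54.7 + (28 - 30.1)²/30.1 + (34 - 33.2)²/33.2
   = 0.031 + 0.147 + 0.019
   = 0.20
p-value = 0.9063

Since p-value > α = 0.01, we fail to reject H₀.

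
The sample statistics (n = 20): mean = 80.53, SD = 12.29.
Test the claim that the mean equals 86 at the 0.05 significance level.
One-sample t-test:
H₀: μ = 86
H₁: μ ≠ 86
df = n - 1 = 19
t = (x̄ - μ₀) / (s/√n) = (80.53 - 86) / (12.29/√20) = -1.990
p-value = 0.0611

Since p-value > α = 0.05, we fail to reject H₀.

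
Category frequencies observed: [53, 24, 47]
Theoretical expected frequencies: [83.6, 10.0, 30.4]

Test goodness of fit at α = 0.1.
Chi-square goodness of fit test:
H₀: observed counts match expected distribution
H₁: observed counts differ from expected distribution
df = k - 1 = 2
χ² = Σ(O - E)²/E
   = (53 - 83.6)²/83.6 + (24 - 10.0)²/10.0 + (47 - 30.4)²/30.4
   = 11.200 + 19.600 + 9.064
   = 39.86
p-value < 0.0001

Since p-value < α = 0.1, we reject H₀.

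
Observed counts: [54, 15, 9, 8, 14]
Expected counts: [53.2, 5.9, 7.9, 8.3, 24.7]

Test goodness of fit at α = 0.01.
Chi-square goodness of fit test:
H₀: observed counts match expected distribution
H₁: observed counts differ from expected distribution
df = k - 1 = 4
χ² = Σ(O - E)²/E
   = (54 - 53.2)²/53.2 + (15 - 5.9)²/5.9 + (9 - 7.9)²/7.9 + (8 - 8.3)²/8.3 + (14 - 24.7)²/24.7
   = 0.012 + 14.036 + 0.153 + 0.011 + 4.635
   = 18.85
p-value = 0.0008

Since p-value < α = 0.01, we reject H₀.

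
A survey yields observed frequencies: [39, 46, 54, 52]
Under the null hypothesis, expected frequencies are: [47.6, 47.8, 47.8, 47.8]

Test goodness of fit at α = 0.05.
Chi-square goodness of fit test:
H₀: observed counts match expected distribution
H₁: observed counts differ from expected distribution
df = k - 1 = 3
χ² = Σ(O - E)²/E
   = (39 - 47.6)²/47.6 + (46 - 47.8)²/47.8 + (54 - 47.8)²/47.8 + (52 - 47.8)²/47.8
   = 1.554 + 0.068 + 0.804 + 0.369
   = 2.79
p-value = 0.4244

Since p-value > α = 0.05, we fail to reject H₀.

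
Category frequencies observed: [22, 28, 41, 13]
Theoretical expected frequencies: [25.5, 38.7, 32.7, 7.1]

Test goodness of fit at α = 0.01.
Chi-square goodness of fit test:
H₀: observed counts match expected distribution
H₁: observed counts differ from expected distribution
df = k - 1 = 3
χ² = Σ(O - E)²/E
   = (22 - 25.5)²/25.5 + (28 - 38.7)²/38.7 + (41 - 32.7)²/32.7 + (13 - 7.1)²/7.1
   = 0.480 + 2.958 + 2.107 + 4.903
   = 10.45
p-value = 0.0151

Since p-value > α = 0.01, we fail to reject H₀.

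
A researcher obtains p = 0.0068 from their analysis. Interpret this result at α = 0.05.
Since p = 0.0068 < α = 0.05, reject H₀.
There is sufficient evidence to reject the null hypothesis; the result is statistically significant at the 0.05 level.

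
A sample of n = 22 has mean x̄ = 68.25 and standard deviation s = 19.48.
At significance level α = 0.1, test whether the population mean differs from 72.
One-sample t-test:
H₀: μ = 72
H₁: μ ≠ 72
df = n - 1 = 21
t = (x̄ - μ₀) / (s/√n) = (68.25 - 72) / (19.48/√22) = -0.903
p-value = 0.3768

Since p-value > α = 0.1, we fail to reject H₀.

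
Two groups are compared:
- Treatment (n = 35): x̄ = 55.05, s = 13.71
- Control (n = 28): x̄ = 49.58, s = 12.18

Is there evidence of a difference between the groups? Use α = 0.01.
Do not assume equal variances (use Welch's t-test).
Welch's two-sample t-test:
H₀: μ₁ = μ₂
H₁: μ₁ ≠ μ₂
s₁²/n₁ = 13.71²/35 = 5.3704,  s₂²/n₂ = 12.18²/28 = 5.2983
SE = √(s₁²/n₁ + s₂²/n₂) = √(5.3704 + 5.2983) = 3.2663
df (Welch-Satterthwaite) = (s₁²/n₁ + s₂²/n₂)² / [(s₁²/n₁)²/(n₁-1) + (s₂²/n₂)²/(n₂-1)] ≈ 60.29
t = (x̄₁ - x̄₂) / SE = (55.05 - 49.58) / 3.2663 = 5.47 / 3.2663 = 1.675
p-value = 0.0992

Since p-value > α = 0.01, we fail to reject H₀.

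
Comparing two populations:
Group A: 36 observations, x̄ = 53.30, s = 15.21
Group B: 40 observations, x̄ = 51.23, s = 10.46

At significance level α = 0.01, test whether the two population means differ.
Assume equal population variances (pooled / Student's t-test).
Student's two-sample t-test (equal variances):
H₀: μ₁ = μ₂
H₁: μ₁ ≠ μ₂
df = n₁ + n₂ - 2 = 74
Pooled variance s_p² = [(n₁-1)s₁² + (n₂-1)s₂²] / (n₁ + n₂ - 2) = [(35)(15.21²) + (39)(10.46²)] / 74 = 167.0824
SE = √(s_p²(1/n₁ + 1/n₂)) = √(167.0824 × (1/36 + 1/40)) = 2.9696
t = (x̄₁ - x̄₂) / SE = (53.30 - 51.23) / 2.9696 = 2.07 / 2.9696 = 0.697
p-value = 0.4879

Since p-value > α = 0.01, we fail to reject H₀.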